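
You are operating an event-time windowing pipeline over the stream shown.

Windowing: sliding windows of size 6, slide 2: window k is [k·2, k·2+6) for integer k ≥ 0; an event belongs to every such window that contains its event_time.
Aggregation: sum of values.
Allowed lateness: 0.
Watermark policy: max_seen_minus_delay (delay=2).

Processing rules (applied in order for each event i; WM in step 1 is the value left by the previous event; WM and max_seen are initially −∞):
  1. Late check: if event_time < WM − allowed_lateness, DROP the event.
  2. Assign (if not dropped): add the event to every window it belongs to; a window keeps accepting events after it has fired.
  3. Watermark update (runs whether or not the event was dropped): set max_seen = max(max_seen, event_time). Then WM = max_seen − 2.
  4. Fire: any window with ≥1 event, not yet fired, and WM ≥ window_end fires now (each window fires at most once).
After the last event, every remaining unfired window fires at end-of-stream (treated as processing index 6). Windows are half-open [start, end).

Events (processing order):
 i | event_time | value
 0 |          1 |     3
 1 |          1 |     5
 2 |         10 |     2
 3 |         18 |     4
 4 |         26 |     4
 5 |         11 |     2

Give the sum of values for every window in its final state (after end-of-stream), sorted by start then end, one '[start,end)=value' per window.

[0,6)=8 [6,12)=2 [8,14)=2 [10,16)=2 [14,20)=4 [16,22)=4 [18,24)=4 [22,28)=4 [24,30)=4 [26,32)=4

i=0 t=1 v=3: → [0,6); WM=-1
i=1 t=1 v=5: → [0,6); WM=-1
i=2 t=10 v=2: → [10,16),[8,14),[6,12); WM=8; [0,6) fires=8
i=3 t=18 v=4: → [18,24),[16,22),[14,20); WM=16; [6,12) fires=2 [8,14) fires=2 [10,16) fires=2
i=4 t=26 v=4: → [26,32),[24,30),[22,28); WM=24; [14,20) fires=4 [16,22) fires=4 [18,24) fires=4
i=5 t=11 v=2: DROP (t<24-0); WM=24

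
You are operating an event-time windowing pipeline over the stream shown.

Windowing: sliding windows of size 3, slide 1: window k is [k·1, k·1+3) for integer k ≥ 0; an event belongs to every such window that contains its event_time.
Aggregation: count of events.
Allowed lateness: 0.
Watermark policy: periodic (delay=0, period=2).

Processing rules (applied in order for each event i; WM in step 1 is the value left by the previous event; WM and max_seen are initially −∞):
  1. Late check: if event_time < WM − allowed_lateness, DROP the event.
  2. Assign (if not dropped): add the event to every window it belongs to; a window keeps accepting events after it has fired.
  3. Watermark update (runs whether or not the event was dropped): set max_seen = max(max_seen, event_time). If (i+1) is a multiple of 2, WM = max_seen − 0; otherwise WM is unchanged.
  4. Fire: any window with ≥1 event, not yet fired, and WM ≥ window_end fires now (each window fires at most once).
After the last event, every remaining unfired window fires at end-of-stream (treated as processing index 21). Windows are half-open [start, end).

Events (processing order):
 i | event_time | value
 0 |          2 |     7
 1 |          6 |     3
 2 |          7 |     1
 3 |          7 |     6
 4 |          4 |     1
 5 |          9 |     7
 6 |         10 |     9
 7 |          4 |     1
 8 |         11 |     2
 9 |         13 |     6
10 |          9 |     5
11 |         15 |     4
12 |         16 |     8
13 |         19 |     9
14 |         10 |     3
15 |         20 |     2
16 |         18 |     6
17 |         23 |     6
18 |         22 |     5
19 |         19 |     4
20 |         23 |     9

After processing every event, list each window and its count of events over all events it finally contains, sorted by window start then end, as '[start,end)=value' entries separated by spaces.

[0,3)=1 [1,4)=1 [2,5)=1 [4,7)=1 [5,8)=3 [6,9)=3 [7,10)=3 [8,11)=2 [9,12)=3 [10,13)=2 [11,14)=2 [12,15)=1 [13,16)=2 [14,17)=2 [15,18)=2 [16,19)=1 [17,20)=1 [18,21)=2 [19,22)=2 [20,23)=1 [21,24)=2 [22,25)=2 [23,26)=2

i=0 t=2 v=7: → [2,5),[1,4),[0,3); WM=−∞
i=1 t=6 v=3: → [6,9),[5,8),[4,7); WM=6; [0,3) fires=1 [1,4) fires=1 [2,5) fires=1
i=2 t=7 v=1: → [7,10),[6,9),[5,8); WM=6
i=3 t=7 v=6: → [7,10),[6,9),[5,8); WM=7; [4,7) fires=1
i=4 t=4 v=1: DROP (t<7-0); WM=7
i=5 t=9 v=7: → [9,12),[8,11),[7,10); WM=9; [5,8) fires=3 [6,9) fires=3
i=6 t=10 v=9: → [10,13),[9,12),[8,11); WM=9
i=7 t=4 v=1: DROP (t<9-0); WM=10; [7,10) fires=3
i=8 t=11 v=2: → [11,14),[10,13),[9,12); WM=10
i=9 t=13 v=6: → [13,16),[12,15),[11,14); WM=13; [8,11) fires=2 [9,12) fires=3 [10,13) fires=2
i=10 t=9 v=5: DROP (t<13-0); WM=13
i=11 t=15 v=4: → [15,18),[14,17),[13,16); WM=15; [11,14) fires=2 [12,15) fires=1
i=12 t=16 v=8: → [16,19),[15,18),[14,17); WM=15
i=13 t=19 v=9: → [19,22),[18,21),[17,20); WM=19; [13,16) fires=2 [14,17) fires=2 [15,18) fires=2 [16,19) fires=1
i=14 t=10 v=3: DROP (t<19-0); WM=19
i=15 t=20 v=2: → [20,23),[19,22),[18,21); WM=20; [17,20) fires=1
i=16 t=18 v=6: DROP (t<20-0); WM=20
i=17 t=23 v=6: → [23,26),[22,25),[21,24); WM=23; [18,21) fires=2 [19,22) fires=2 [20,23) fires=1
i=18 t=22 v=5: DROP (t<23-0); WM=23
i=19 t=19 v=4: DROP (t<23-0); WM=23
i=20 t=23 v=9: → [23,26),[22,25),[21,24); WM=23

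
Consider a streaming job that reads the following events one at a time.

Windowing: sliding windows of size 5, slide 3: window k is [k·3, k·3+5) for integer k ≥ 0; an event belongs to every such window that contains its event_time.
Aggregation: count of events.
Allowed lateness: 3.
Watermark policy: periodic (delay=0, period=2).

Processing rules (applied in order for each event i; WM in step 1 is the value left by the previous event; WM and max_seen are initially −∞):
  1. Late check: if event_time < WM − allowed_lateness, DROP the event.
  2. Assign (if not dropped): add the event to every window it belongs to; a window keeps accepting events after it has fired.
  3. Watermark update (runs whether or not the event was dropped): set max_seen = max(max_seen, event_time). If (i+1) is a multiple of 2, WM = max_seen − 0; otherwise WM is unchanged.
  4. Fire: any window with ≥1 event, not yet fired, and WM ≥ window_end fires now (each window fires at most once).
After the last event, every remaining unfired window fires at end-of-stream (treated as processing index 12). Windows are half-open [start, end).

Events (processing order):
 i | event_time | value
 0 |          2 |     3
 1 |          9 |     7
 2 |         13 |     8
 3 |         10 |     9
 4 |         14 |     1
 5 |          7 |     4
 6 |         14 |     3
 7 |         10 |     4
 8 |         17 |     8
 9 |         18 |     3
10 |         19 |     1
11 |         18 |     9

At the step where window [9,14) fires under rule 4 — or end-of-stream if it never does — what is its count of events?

i=0 t=2 v=3: → [0,5); WM=−∞
i=1 t=9 v=7: → [9,14),[6,11); WM=9; [0,5) fires=1
i=2 t=13 v=8: → [12,17),[9,14); WM=9
i=3 t=10 v=9: → [9,14),[6,11); WM=13; [6,11) fires=2
i=4 t=14 v=1: → [12,17); WM=13
i=5 t=7 v=4: DROP (t<13-3); WM=14; [9,14) fires=3
i=6 t=14 v=3: → [12,17); WM=14
i=7 t=10 v=4: DROP (t<14-3); WM=14
i=8 t=17 v=8: → [15,20); WM=14
i=9 t=18 v=3: → [18,23),[15,20); WM=18; [12,17) fires=3
i=10 t=19 v=1: → [18,23),[15,20); WM=18
i=11 t=18 v=9: → [18,23),[15,20); WM=19

3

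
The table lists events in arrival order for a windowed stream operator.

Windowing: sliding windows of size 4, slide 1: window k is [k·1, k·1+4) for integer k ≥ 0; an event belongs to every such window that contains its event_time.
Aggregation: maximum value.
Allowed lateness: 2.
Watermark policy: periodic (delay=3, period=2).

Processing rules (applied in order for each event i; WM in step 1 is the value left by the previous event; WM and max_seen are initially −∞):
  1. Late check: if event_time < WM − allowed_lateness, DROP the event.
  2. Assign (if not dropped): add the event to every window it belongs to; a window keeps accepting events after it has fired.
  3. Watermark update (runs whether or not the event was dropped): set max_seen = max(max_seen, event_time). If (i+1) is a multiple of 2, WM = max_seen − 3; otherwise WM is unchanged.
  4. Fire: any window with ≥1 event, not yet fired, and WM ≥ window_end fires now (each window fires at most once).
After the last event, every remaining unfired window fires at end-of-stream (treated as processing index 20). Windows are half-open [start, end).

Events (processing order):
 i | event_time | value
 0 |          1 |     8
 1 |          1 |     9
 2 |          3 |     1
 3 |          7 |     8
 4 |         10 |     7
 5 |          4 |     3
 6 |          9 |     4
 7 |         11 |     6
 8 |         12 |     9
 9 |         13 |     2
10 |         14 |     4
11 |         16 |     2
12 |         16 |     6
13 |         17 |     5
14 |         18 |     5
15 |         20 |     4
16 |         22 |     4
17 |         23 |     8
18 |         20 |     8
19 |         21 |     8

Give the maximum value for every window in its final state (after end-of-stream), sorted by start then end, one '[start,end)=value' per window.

i=0 t=1 v=8: → [1,5),[0,4); WM=−∞
i=1 t=1 v=9: → [1,5),[0,4); WM=-2
i=2 t=3 v=1: → [3,7),[2,6),[1,5),[0,4); WM=-2
i=3 t=7 v=8: → [7,11),[6,10),[5,9),[4,8); WM=4; [0,4) fires=9
i=4 t=10 v=7: → [10,14),[9,13),[8,12),[7,11); WM=4
i=5 t=4 v=3: → [4,8),[3,7),[2,6),[1,5); WM=7; [1,5) fires=9 [2,6) fires=3 [3,7) fires=3
i=6 t=9 v=4: → [9,13),[8,12),[7,11),[6,10); WM=7
i=7 t=11 v=6: → [11,15),[10,14),[9,13),[8,12); WM=8; [4,8) fires=8
i=8 t=12 v=9: → [12,16),[11,15),[10,14),[9,13); WM=8
i=9 t=13 v=2: → [13,17),[12,16),[11,15),[10,14); WM=10; [5,9) fires=8 [6,10) fires=8
i=10 t=14 v=4: → [14,18),[13,17),[12,16),[11,15); WM=10
i=11 t=16 v=2: → [16,20),[15,19),[14,18),[13,17); WM=13; [7,11) fires=8 [8,12) fires=7 [9,13) fires=9
i=12 t=16 v=6: → [16,20),[15,19),[14,18),[13,17); WM=13
i=13 t=17 v=5: → [17,21),[16,20),[15,19),[14,18); WM=14; [10,14) fires=9
i=14 t=18 v=5: → [18,22),[17,21),[16,20),[15,19); WM=14
i=15 t=20 v=4: → [20,24),[19,23),[18,22),[17,21); WM=17; [11,15) fires=9 [12,16) fires=9 [13,17) fires=6
i=16 t=22 v=4: → [22,26),[21,25),[20,24),[19,23); WM=17
i=17 t=23 v=8: → [23,27),[22,26),[21,25),[20,24); WM=20; [14,18) fires=6 [15,19) fires=6 [16,20) fires=6
i=18 t=20 v=8: → [20,24),[19,23),[18,22),[17,21); WM=20
i=19 t=21 v=8: → [21,25),[20,24),[19,23),[18,22); WM=20

[0,4)=9 [1,5)=9 [2,6)=3 [3,7)=3 [4,8)=8 [5,9)=8 [6,10)=8 [7,11)=8 [8,12)=7 [9,13)=9 [10,14)=9 [11,15)=9 [12,16)=9 [13,17)=6 [14,18)=6 [15,19)=6 [16,20)=6 [17,21)=8 [18,22)=8 [19,23)=8 [20,24)=8 [21,25)=8 [22,26)=8 [23,27)=8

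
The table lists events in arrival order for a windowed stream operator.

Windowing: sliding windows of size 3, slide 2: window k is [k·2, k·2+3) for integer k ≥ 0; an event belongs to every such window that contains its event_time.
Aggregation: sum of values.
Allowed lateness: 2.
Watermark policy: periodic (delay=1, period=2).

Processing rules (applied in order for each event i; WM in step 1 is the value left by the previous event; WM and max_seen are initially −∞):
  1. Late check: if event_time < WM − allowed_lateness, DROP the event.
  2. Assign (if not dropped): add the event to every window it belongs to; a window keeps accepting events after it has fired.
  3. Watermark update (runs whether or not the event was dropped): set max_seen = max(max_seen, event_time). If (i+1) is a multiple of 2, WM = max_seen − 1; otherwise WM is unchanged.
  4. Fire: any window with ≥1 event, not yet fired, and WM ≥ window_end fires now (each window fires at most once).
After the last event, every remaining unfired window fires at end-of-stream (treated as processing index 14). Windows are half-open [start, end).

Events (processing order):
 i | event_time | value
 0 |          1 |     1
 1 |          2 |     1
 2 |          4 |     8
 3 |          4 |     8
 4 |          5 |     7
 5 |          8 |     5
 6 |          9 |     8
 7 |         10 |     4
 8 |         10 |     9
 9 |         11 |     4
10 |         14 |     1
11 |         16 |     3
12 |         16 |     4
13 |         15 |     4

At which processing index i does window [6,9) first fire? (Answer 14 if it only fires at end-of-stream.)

i=0 t=1 v=1: → [0,3); WM=−∞
i=1 t=2 v=1: → [2,5),[0,3); WM=1
i=2 t=4 v=8: → [4,7),[2,5); WM=1
i=3 t=4 v=8: → [4,7),[2,5); WM=3; [0,3) fires=2
i=4 t=5 v=7: → [4,7); WM=3
i=5 t=8 v=5: → [8,11),[6,9); WM=7; [2,5) fires=17 [4,7) fires=23
i=6 t=9 v=8: → [8,11); WM=7
i=7 t=10 v=4: → [10,13),[8,11); WM=9; [6,9) fires=5
i=8 t=10 v=9: → [10,13),[8,11); WM=9
i=9 t=11 v=4: → [10,13); WM=10
i=10 t=14 v=1: → [14,17),[12,15); WM=10
i=11 t=16 v=3: → [16,19),[14,17); WM=15; [8,11) fires=26 [10,13) fires=17 [12,15) fires=1
i=12 t=16 v=4: → [16,19),[14,17); WM=15
i=13 t=15 v=4: → [14,17); WM=15

7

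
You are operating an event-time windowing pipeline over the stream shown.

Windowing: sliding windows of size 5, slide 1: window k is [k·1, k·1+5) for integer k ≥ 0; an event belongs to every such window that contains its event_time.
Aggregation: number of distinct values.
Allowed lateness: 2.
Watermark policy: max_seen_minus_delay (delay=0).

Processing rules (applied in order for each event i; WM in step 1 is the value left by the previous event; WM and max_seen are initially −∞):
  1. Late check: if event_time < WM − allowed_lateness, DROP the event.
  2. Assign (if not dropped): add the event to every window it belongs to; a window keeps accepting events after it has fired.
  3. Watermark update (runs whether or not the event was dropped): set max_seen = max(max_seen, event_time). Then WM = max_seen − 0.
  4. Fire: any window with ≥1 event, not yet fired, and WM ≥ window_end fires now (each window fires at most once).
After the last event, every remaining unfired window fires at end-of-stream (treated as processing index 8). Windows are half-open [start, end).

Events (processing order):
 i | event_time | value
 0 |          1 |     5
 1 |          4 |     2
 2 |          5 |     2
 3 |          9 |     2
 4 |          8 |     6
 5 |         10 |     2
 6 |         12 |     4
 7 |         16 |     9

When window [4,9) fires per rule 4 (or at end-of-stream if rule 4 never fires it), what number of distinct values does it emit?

1

i=0 t=1 v=5: → [1,6),[0,5); WM=1
i=1 t=4 v=2: → [4,9),[3,8),[2,7),[1,6),[0,5); WM=4
i=2 t=5 v=2: → [5,10),[4,9),[3,8),[2,7),[1,6); WM=5; [0,5) fires=2
i=3 t=9 v=2: → [9,14),[8,13),[7,12),[6,11),[5,10); WM=9; [1,6) fires=2 [2,7) fires=1 [3,8) fires=1 [4,9) fires=1
i=4 t=8 v=6: → [8,13),[7,12),[6,11),[5,10),[4,9); WM=9
i=5 t=10 v=2: → [10,15),[9,14),[8,13),[7,12),[6,11); WM=10; [5,10) fires=2
i=6 t=12 v=4: → [12,17),[11,16),[10,15),[9,14),[8,13); WM=12; [6,11) fires=2 [7,12) fires=2
i=7 t=16 v=9: → [16,21),[15,20),[14,19),[13,18),[12,17); WM=16; [8,13) fires=3 [9,14) fires=2 [10,15) fires=2 [11,16) fires=1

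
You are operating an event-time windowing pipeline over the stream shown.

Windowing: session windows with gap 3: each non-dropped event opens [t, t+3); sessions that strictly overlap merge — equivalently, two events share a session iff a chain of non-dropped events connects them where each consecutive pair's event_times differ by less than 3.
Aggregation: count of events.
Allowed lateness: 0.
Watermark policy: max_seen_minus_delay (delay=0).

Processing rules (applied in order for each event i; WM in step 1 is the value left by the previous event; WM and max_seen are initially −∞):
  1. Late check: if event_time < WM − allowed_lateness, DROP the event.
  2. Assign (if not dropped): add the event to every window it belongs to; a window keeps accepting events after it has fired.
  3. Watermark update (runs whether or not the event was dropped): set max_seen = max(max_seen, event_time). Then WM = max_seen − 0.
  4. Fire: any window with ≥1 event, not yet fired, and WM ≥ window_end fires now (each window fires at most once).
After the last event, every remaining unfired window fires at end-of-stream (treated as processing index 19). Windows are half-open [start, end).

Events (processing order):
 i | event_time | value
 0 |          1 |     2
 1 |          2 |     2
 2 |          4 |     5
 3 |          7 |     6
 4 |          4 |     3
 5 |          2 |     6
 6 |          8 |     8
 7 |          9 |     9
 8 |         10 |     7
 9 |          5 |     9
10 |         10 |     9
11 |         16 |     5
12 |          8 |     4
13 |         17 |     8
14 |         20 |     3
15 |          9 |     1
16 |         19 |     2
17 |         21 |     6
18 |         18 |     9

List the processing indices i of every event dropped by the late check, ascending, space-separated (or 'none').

4 5 9 12 15 16 18

i=0 t=1 v=2: → [1,4); WM=1
i=1 t=2 v=2: → [1,5); WM=2
i=2 t=4 v=5: → [1,7); WM=4
i=3 t=7 v=6: → [7,10); WM=7
i=4 t=4 v=3: DROP (t<7-0); WM=7
i=5 t=2 v=6: DROP (t<7-0); WM=7
i=6 t=8 v=8: → [7,11); WM=8
i=7 t=9 v=9: → [7,12); WM=9
i=8 t=10 v=7: → [7,13); WM=10
i=9 t=5 v=9: DROP (t<10-0); WM=10
i=10 t=10 v=9: → [7,13); WM=10
i=11 t=16 v=5: → [16,19); WM=16
i=12 t=8 v=4: DROP (t<16-0); WM=16
i=13 t=17 v=8: → [16,20); WM=17
i=14 t=20 v=3: → [20,23); WM=20
i=15 t=9 v=1: DROP (t<20-0); WM=20
i=16 t=19 v=2: DROP (t<20-0); WM=20
i=17 t=21 v=6: → [20,24); WM=21
i=18 t=18 v=9: DROP (t<21-0); WM=21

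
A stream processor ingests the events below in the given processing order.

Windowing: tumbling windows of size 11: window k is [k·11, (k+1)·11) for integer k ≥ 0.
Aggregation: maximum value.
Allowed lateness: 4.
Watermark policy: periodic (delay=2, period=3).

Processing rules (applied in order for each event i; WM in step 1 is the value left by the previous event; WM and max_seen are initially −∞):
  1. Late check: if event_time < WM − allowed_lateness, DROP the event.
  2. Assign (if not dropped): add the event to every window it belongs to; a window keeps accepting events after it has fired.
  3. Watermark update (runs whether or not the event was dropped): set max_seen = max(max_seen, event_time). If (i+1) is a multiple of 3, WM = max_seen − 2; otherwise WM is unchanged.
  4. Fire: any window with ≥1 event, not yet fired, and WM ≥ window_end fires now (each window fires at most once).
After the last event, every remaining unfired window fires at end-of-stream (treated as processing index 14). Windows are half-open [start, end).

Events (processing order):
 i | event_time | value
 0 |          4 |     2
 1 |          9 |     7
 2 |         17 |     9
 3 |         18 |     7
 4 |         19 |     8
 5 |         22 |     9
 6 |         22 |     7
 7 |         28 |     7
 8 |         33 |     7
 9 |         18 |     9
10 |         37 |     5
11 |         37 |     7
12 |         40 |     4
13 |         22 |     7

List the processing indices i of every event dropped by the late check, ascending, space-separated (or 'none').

9 13

i=0 t=4 v=2: → [0,11); WM=−∞
i=1 t=9 v=7: → [0,11); WM=−∞
i=2 t=17 v=9: → [11,22); WM=15; [0,11) fires=7
i=3 t=18 v=7: → [11,22); WM=15
i=4 t=19 v=8: → [11,22); WM=15
i=5 t=22 v=9: → [22,33); WM=20
i=6 t=22 v=7: → [22,33); WM=20
i=7 t=28 v=7: → [22,33); WM=20
i=8 t=33 v=7: → [33,44); WM=31; [11,22) fires=9
i=9 t=18 v=9: DROP (t<31-4); WM=31
i=10 t=37 v=5: → [33,44); WM=31
i=11 t=37 v=7: → [33,44); WM=35; [22,33) fires=9
i=12 t=40 v=4: → [33,44); WM=35
i=13 t=22 v=7: DROP (t<35-4); WM=35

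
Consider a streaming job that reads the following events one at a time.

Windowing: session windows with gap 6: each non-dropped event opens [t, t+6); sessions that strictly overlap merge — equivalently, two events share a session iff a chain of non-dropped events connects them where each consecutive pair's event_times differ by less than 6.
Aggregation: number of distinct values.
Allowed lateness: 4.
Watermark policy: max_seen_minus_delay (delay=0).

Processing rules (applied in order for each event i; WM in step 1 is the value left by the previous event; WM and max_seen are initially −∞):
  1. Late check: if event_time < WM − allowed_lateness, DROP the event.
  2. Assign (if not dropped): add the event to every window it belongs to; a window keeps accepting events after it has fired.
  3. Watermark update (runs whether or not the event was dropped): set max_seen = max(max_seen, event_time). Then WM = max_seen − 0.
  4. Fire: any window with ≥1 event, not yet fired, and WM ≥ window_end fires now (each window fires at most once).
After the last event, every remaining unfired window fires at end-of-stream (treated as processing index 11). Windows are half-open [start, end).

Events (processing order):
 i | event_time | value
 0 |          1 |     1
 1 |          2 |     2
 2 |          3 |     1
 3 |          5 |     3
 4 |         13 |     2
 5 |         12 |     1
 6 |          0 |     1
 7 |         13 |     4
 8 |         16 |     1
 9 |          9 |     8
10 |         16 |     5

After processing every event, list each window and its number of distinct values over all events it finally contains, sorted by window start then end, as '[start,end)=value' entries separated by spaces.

i=0 t=1 v=1: → [1,7); WM=1
i=1 t=2 v=2: → [1,8); WM=2
i=2 t=3 v=1: → [1,9); WM=3
i=3 t=5 v=3: → [1,11); WM=5
i=4 t=13 v=2: → [13,19); WM=13
i=5 t=12 v=1: → [12,19); WM=13
i=6 t=0 v=1: DROP (t<13-4); WM=13
i=7 t=13 v=4: → [12,19); WM=13
i=8 t=16 v=1: → [12,22); WM=16
i=9 t=9 v=8: DROP (t<16-4); WM=16
i=10 t=16 v=5: → [12,22); WM=16

[1,11)=3 [12,22)=4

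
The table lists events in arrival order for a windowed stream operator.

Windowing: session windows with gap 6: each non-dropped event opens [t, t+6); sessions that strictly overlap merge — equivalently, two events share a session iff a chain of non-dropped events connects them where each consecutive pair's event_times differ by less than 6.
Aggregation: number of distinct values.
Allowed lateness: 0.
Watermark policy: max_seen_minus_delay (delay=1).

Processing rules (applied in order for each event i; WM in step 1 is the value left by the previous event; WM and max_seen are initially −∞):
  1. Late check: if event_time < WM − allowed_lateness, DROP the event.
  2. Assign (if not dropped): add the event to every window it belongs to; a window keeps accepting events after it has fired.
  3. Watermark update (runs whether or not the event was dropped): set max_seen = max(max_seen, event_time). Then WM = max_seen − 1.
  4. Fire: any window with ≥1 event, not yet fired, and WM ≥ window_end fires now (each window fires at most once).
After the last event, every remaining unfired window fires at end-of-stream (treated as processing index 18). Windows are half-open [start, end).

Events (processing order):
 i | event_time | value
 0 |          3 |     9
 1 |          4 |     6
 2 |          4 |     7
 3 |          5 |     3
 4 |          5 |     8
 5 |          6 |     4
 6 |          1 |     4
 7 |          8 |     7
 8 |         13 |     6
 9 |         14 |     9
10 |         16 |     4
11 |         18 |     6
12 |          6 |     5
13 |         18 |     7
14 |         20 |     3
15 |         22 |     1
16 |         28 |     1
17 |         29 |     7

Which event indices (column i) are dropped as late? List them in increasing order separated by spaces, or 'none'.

i=0 t=3 v=9: → [3,9); WM=2
i=1 t=4 v=6: → [3,10); WM=3
i=2 t=4 v=7: → [3,10); WM=3
i=3 t=5 v=3: → [3,11); WM=4
i=4 t=5 v=8: → [3,11); WM=4
i=5 t=6 v=4: → [3,12); WM=5
i=6 t=1 v=4: DROP (t<5-0); WM=5
i=7 t=8 v=7: → [3,14); WM=7
i=8 t=13 v=6: → [3,19); WM=12
i=9 t=14 v=9: → [3,20); WM=13
i=10 t=16 v=4: → [3,22); WM=15
i=11 t=18 v=6: → [3,24); WM=17
i=12 t=6 v=5: DROP (t<17-0); WM=17
i=13 t=18 v=7: → [3,24); WM=17
i=14 t=20 v=3: → [3,26); WM=19
i=15 t=22 v=1: → [3,28); WM=21
i=16 t=28 v=1: → [28,34); WM=27
i=17 t=29 v=7: → [28,35); WM=28

6 12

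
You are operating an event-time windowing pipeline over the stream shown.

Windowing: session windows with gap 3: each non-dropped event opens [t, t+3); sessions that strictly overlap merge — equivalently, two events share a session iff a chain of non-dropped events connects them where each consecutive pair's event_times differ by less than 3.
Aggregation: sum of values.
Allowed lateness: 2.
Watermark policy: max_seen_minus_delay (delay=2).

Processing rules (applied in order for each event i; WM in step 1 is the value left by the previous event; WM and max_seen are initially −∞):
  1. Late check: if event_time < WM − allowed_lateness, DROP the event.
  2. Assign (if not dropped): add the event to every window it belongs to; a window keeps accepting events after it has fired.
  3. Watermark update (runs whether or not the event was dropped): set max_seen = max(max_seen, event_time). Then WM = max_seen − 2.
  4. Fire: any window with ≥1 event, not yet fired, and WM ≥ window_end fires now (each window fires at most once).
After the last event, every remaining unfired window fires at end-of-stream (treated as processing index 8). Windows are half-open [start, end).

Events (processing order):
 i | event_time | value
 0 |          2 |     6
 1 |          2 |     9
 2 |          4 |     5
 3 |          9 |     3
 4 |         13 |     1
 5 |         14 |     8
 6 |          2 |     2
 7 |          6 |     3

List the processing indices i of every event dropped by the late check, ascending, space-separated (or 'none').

6 7

i=0 t=2 v=6: → [2,5); WM=0
i=1 t=2 v=9: → [2,5); WM=0
i=2 t=4 v=5: → [2,7); WM=2
i=3 t=9 v=3: → [9,12); WM=7
i=4 t=13 v=1: → [13,16); WM=11
i=5 t=14 v=8: → [13,17); WM=12
i=6 t=2 v=2: DROP (t<12-2); WM=12
i=7 t=6 v=3: DROP (t<12-2); WM=12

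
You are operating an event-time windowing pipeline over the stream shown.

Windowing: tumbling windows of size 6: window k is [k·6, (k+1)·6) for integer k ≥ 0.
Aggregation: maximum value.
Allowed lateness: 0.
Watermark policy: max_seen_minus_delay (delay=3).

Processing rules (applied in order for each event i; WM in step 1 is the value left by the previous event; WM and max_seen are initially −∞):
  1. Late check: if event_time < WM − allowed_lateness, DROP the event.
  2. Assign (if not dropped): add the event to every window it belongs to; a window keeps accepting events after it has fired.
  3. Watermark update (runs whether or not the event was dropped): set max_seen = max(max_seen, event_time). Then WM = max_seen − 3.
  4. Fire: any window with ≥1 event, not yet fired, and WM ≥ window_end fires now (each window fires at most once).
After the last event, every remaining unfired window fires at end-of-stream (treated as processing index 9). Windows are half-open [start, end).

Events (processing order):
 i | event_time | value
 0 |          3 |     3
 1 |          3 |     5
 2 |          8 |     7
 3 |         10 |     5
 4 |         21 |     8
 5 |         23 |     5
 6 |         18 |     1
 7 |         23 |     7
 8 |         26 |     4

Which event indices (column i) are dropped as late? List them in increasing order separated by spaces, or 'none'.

i=0 t=3 v=3: → [0,6); WM=0
i=1 t=3 v=5: → [0,6); WM=0
i=2 t=8 v=7: → [6,12); WM=5
i=3 t=10 v=5: → [6,12); WM=7; [0,6) fires=5
i=4 t=21 v=8: → [18,24); WM=18; [6,12) fires=7
i=5 t=23 v=5: → [18,24); WM=20
i=6 t=18 v=1: DROP (t<20-0); WM=20
i=7 t=23 v=7: → [18,24); WM=20
i=8 t=26 v=4: → [24,30); WM=23

6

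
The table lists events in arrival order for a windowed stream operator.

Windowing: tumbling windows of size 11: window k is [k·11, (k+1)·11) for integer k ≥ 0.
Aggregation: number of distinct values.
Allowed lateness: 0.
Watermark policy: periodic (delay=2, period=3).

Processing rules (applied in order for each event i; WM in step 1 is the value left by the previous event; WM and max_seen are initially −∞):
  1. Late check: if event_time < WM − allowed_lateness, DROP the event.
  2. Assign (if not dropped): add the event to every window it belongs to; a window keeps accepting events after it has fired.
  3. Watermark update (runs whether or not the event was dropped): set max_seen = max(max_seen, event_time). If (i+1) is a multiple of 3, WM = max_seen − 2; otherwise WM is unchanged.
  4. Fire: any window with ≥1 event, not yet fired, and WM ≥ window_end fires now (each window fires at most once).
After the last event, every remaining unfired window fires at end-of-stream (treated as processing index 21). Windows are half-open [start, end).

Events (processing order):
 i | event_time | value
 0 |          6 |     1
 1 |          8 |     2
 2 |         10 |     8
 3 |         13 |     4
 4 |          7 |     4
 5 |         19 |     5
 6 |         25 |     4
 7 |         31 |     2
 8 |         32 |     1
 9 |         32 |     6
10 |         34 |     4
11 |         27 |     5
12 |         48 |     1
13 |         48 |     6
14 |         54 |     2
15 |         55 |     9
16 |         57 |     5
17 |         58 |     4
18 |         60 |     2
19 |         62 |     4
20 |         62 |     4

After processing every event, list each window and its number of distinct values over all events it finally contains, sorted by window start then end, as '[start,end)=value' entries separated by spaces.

[0,11)=3 [11,22)=2 [22,33)=4 [33,44)=1 [44,55)=3 [55,66)=4

i=0 t=6 v=1: → [0,11); WM=−∞
i=1 t=8 v=2: → [0,11); WM=−∞
i=2 t=10 v=8: → [0,11); WM=8
i=3 t=13 v=4: → [11,22); WM=8
i=4 t=7 v=4: DROP (t<8-0); WM=8
i=5 t=19 v=5: → [11,22); WM=17; [0,11) fires=3
i=6 t=25 v=4: → [22,33); WM=17
i=7 t=31 v=2: → [22,33); WM=17
i=8 t=32 v=1: → [22,33); WM=30; [11,22) fires=2
i=9 t=32 v=6: → [22,33); WM=30
i=10 t=34 v=4: → [33,44); WM=30
i=11 t=27 v=5: DROP (t<30-0); WM=32
i=12 t=48 v=1: → [44,55); WM=32
i=13 t=48 v=6: → [44,55); WM=32
i=14 t=54 v=2: → [44,55); WM=52; [22,33) fires=4 [33,44) fires=1
i=15 t=55 v=9: → [55,66); WM=52
i=16 t=57 v=5: → [55,66); WM=52
i=17 t=58 v=4: → [55,66); WM=56; [44,55) fires=3
i=18 t=60 v=2: → [55,66); WM=56
i=19 t=62 v=4: → [55,66); WM=56
i=20 t=62 v=4: → [55,66); WM=60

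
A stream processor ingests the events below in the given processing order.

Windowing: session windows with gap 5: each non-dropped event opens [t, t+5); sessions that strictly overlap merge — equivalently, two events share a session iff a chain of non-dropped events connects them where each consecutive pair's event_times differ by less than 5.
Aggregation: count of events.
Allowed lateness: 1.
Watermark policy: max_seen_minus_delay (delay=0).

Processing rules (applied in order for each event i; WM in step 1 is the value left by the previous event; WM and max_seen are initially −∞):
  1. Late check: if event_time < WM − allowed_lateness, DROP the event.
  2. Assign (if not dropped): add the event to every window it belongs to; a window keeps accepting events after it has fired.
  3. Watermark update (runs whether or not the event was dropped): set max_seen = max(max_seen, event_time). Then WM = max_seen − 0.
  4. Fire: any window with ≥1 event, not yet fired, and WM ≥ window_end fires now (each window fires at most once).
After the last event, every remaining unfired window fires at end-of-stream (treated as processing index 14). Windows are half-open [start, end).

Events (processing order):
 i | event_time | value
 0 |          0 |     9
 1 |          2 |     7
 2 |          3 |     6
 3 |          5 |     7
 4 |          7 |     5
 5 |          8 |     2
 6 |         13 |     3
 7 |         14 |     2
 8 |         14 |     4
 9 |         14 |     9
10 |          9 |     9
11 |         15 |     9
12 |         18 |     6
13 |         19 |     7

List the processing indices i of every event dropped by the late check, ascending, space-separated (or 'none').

i=0 t=0 v=9: → [0,5); WM=0
i=1 t=2 v=7: → [0,7); WM=2
i=2 t=3 v=6: → [0,8); WM=3
i=3 t=5 v=7: → [0,10); WM=5
i=4 t=7 v=5: → [0,12); WM=7
i=5 t=8 v=2: → [0,13); WM=8
i=6 t=13 v=3: → [13,18); WM=13
i=7 t=14 v=2: → [13,19); WM=14
i=8 t=14 v=4: → [13,19); WM=14
i=9 t=14 v=9: → [13,19); WM=14
i=10 t=9 v=9: DROP (t<14-1); WM=14
i=11 t=15 v=9: → [13,20); WM=15
i=12 t=18 v=6: → [13,23); WM=18
i=13 t=19 v=7: → [13,24); WM=19

10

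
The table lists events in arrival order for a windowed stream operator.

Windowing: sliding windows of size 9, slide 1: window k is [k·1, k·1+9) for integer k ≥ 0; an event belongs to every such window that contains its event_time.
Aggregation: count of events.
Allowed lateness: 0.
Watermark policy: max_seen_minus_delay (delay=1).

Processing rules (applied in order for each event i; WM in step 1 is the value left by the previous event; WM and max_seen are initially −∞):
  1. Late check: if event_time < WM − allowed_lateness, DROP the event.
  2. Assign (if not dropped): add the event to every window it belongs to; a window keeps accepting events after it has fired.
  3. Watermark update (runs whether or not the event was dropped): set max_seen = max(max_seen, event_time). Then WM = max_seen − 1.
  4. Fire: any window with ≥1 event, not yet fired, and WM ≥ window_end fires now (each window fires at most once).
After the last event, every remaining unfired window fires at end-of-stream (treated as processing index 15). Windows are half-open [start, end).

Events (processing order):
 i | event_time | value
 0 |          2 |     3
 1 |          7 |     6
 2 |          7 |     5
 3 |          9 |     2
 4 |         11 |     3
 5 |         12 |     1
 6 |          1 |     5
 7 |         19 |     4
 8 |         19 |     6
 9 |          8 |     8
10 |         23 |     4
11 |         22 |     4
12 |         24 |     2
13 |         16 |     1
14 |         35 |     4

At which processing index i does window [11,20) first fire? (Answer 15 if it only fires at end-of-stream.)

10

i=0 t=2 v=3: → [2,11),[1,10),[0,9); WM=1
i=1 t=7 v=6: → [7,16),[6,15),[5,14),[4,13),[3,12),[2,11),[1,10),[0,9); WM=6
i=2 t=7 v=5: → [7,16),[6,15),[5,14),[4,13),[3,12),[2,11),[1,10),[0,9); WM=6
i=3 t=9 v=2: → [9,18),[8,17),[7,16),[6,15),[5,14),[4,13),[3,12),[2,11),[1,10); WM=8
i=4 t=11 v=3: → [11,20),[10,19),[9,18),[8,17),[7,16),[6,15),[5,14),[4,13),[3,12); WM=10; [0,9) fires=3 [1,10) fires=4
i=5 t=12 v=1: → [12,21),[11,20),[10,19),[9,18),[8,17),[7,16),[6,15),[5,14),[4,13); WM=11; [2,11) fires=4
i=6 t=1 v=5: DROP (t<11-0); WM=11
i=7 t=19 v=4: → [19,28),[18,27),[17,26),[16,25),[15,24),[14,23),[13,22),[12,21),[11,20); WM=18; [3,12) fires=4 [4,13) fires=5 [5,14) fires=5 [6,15) fires=5 [7,16) fires=5 [8,17) fires=3 [9,18) fires=3
i=8 t=19 v=6: → [19,28),[18,27),[17,26),[16,25),[15,24),[14,23),[13,22),[12,21),[11,20); WM=18
i=9 t=8 v=8: DROP (t<18-0); WM=18
i=10 t=23 v=4: → [23,32),[22,31),[21,30),[20,29),[19,28),[18,27),[17,26),[16,25),[15,24); WM=22; [10,19) fires=2 [11,20) fires=4 [12,21) fires=3 [13,22) fires=2
i=11 t=22 v=4: → [22,31),[21,30),[20,29),[19,28),[18,27),[17,26),[16,25),[15,24),[14,23); WM=22
i=12 t=24 v=2: → [24,33),[23,32),[22,31),[21,30),[20,29),[19,28),[18,27),[17,26),[16,25); WM=23; [14,23) fires=3
i=13 t=16 v=1: DROP (t<23-0); WM=23
i=14 t=35 v=4: → [35,44),[34,43),[33,42),[32,41),[31,40),[30,39),[29,38),[28,37),[27,36); WM=34; [15,24) fires=4 [16,25) fires=5 [17,26) fires=5 [18,27) fires=5 [19,28) fires=5 [20,29) fires=3 [21,30) fires=3 [22,31) fires=3 [23,32) fires=2 [24,33) fires=1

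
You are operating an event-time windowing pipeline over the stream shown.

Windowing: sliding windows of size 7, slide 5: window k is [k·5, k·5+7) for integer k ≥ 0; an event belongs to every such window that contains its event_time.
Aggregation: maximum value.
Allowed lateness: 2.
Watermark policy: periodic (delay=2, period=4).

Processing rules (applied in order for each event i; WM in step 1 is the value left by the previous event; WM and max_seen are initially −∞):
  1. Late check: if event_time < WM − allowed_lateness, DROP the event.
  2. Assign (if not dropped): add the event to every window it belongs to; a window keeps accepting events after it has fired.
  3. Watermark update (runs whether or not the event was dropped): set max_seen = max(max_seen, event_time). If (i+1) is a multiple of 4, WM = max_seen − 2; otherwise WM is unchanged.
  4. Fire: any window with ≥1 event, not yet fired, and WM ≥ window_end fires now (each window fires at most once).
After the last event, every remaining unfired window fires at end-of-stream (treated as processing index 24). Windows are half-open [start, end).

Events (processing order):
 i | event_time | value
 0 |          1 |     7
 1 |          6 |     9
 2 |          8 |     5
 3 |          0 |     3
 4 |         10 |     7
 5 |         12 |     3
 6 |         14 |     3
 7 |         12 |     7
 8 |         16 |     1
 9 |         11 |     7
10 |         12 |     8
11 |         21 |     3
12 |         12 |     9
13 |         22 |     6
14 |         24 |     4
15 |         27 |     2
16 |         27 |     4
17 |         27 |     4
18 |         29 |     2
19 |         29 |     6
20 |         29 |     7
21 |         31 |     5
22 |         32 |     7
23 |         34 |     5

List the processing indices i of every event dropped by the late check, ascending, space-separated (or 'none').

i=0 t=1 v=7: → [0,7); WM=−∞
i=1 t=6 v=9: → [5,12),[0,7); WM=−∞
i=2 t=8 v=5: → [5,12); WM=−∞
i=3 t=0 v=3: → [0,7); WM=6
i=4 t=10 v=7: → [10,17),[5,12); WM=6
i=5 t=12 v=3: → [10,17); WM=6
i=6 t=14 v=3: → [10,17); WM=6
i=7 t=12 v=7: → [10,17); WM=12; [0,7) fires=9 [5,12) fires=9
i=8 t=16 v=1: → [15,22),[10,17); WM=12
i=9 t=11 v=7: → [10,17),[5,12); WM=12
i=10 t=12 v=8: → [10,17); WM=12
i=11 t=21 v=3: → [20,27),[15,22); WM=19; [10,17) fires=8
i=12 t=12 v=9: DROP (t<19-2); WM=19
i=13 t=22 v=6: → [20,27); WM=19
i=14 t=24 v=4: → [20,27); WM=19
i=15 t=27 v=2: → [25,32); WM=25; [15,22) fires=3
i=16 t=27 v=4: → [25,32); WM=25
i=17 t=27 v=4: → [25,32); WM=25
i=18 t=29 v=2: → [25,32); WM=25
i=19 t=29 v=6: → [25,32); WM=27; [20,27) fires=6
i=20 t=29 v=7: → [25,32); WM=27
i=21 t=31 v=5: → [30,37),[25,32); WM=27
i=22 t=32 v=7: → [30,37); WM=27
i=23 t=34 v=5: → [30,37); WM=32; [25,32) fires=7

12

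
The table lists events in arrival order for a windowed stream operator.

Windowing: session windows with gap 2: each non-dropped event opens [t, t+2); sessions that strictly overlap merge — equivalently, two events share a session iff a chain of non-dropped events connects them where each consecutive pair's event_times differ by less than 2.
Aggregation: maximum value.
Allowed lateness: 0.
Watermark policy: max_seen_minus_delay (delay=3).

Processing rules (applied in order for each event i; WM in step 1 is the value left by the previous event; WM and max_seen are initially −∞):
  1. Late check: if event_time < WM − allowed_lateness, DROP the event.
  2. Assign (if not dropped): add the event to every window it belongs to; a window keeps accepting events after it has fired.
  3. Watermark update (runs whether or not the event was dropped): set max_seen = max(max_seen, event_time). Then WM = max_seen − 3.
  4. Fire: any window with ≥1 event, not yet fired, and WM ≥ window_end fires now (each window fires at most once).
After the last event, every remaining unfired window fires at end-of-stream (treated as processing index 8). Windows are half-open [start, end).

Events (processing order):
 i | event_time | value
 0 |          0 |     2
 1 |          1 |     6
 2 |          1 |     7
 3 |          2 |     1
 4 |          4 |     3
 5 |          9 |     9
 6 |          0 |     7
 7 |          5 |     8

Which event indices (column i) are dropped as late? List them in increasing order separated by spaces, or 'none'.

6 7

i=0 t=0 v=2: → [0,2); WM=-3
i=1 t=1 v=6: → [0,3); WM=-2
i=2 t=1 v=7: → [0,3); WM=-2
i=3 t=2 v=1: → [0,4); WM=-1
i=4 t=4 v=3: → [4,6); WM=1
i=5 t=9 v=9: → [9,11); WM=6
i=6 t=0 v=7: DROP (t<6-0); WM=6
i=7 t=5 v=8: DROP (t<6-0); WM=6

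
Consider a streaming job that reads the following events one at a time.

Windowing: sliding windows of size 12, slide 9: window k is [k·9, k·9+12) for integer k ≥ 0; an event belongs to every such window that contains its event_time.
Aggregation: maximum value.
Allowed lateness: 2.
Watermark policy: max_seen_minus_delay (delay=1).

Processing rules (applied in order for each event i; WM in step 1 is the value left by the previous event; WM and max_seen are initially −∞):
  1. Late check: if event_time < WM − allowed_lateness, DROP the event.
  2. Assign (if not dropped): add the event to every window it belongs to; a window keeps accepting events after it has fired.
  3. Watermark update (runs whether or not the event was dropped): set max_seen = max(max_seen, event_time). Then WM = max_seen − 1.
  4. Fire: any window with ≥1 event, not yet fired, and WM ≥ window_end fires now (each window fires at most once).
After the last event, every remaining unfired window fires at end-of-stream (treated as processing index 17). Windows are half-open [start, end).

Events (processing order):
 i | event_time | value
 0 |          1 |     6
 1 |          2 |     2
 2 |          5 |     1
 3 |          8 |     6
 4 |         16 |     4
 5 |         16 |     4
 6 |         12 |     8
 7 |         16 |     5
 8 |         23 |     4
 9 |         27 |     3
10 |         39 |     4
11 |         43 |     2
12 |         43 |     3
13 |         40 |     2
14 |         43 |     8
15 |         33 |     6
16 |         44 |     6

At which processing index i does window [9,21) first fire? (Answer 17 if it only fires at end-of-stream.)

8

i=0 t=1 v=6: → [0,12); WM=0
i=1 t=2 v=2: → [0,12); WM=1
i=2 t=5 v=1: → [0,12); WM=4
i=3 t=8 v=6: → [0,12); WM=7
i=4 t=16 v=4: → [9,21); WM=15; [0,12) fires=6
i=5 t=16 v=4: → [9,21); WM=15
i=6 t=12 v=8: DROP (t<15-2); WM=15
i=7 t=16 v=5: → [9,21); WM=15
i=8 t=23 v=4: → [18,30); WM=22; [9,21) fires=5
i=9 t=27 v=3: → [27,39),[18,30); WM=26
i=10 t=39 v=4: → [36,48); WM=38; [18,30) fires=4
i=11 t=43 v=2: → [36,48); WM=42; [27,39) fires=3
i=12 t=43 v=3: → [36,48); WM=42
i=13 t=40 v=2: → [36,48); WM=42
i=14 t=43 v=8: → [36,48); WM=42
i=15 t=33 v=6: DROP (t<42-2); WM=42
i=16 t=44 v=6: → [36,48); WM=43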